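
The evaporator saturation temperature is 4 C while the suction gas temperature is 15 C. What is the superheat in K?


Superheat = T_suction - T_evap
Superheat = 15 - (4)
Superheat = 11 K

11


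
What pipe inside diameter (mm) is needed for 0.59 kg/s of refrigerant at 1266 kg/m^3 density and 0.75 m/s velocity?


A = m_dot / (rho * v) = 0.59 / (1266 * 0.75) = 0.0006213796735 m^2
d = sqrt(4*A/pi) * 1000
d = 28.1 mm

28.1


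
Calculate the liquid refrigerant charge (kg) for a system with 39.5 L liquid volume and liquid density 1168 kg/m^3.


Charge = V * rho / 1000
Charge = 39.5 * 1168 / 1000
Charge = 46.14 kg

46.14


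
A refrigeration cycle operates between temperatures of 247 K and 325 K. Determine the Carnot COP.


dT = 325 - 247 = 78 K
COP_carnot = T_cold / dT = 247 / 78
COP_carnot = 3.167

3.167


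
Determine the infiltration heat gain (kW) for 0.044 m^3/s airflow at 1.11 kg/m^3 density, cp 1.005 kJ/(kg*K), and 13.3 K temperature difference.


Q = V_dot * rho * cp * dT
Q = 0.044 * 1.11 * 1.005 * 13.3
Q = 0.653 kW

0.653


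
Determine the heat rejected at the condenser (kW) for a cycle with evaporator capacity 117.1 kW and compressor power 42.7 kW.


Q_cond = Q_evap + W
Q_cond = 117.1 + 42.7
Q_cond = 159.8 kW

159.8


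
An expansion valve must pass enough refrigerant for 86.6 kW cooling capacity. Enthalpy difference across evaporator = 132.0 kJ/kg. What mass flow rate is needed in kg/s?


m_dot = Q / dh
m_dot = 86.6 / 132.0
m_dot = 0.6561 kg/s

0.6561


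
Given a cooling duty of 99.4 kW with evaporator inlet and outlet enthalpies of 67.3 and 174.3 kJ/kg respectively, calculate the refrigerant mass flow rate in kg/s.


dh = 174.3 - 67.3 = 107.0 kJ/kg
m_dot = Q / dh = 99.4 / 107.0 = 0.929 kg/s

0.929


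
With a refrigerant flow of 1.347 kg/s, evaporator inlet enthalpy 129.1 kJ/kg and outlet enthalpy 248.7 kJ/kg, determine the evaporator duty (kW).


dh = 248.7 - 129.1 = 119.6 kJ/kg
Q_evap = m_dot * dh = 1.347 * 119.6
Q_evap = 161.1 kW

161.1


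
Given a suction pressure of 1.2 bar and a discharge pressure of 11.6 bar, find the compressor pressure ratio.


PR = P_high / P_low
PR = 11.6 / 1.2
PR = 9.667

9.667


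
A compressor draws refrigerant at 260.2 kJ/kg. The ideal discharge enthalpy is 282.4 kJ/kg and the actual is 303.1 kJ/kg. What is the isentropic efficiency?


dh_ideal = 282.4 - 260.2 = 22.2 kJ/kg
dh_actual = 303.1 - 260.2 = 42.9 kJ/kg
eta_s = dh_ideal / dh_actual = 22.2 / 42.9
eta_s = 0.5175

0.5175


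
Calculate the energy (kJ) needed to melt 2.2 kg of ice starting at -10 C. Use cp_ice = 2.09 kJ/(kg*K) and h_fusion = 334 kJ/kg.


Sensible heat = cp * dT = 2.09 * 10 = 20.9 kJ/kg
Total per kg = 20.9 + 334 = 354.9 kJ/kg
Q = m * total = 2.2 * 354.9
Q = 780.8 kJ

780.8


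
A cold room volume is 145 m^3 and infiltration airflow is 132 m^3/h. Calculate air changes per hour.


ACH = flow / volume
ACH = 132 / 145
ACH = 0.91

0.91


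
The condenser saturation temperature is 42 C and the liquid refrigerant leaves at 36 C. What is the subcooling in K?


Subcooling = T_cond - T_liquid
Subcooling = 42 - 36
Subcooling = 6 K

6


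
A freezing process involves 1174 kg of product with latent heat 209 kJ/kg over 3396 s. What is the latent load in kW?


Q_lat = m * h_fg / t
Q_lat = 1174 * 209 / 3396
Q_lat = 72.25 kW

72.25


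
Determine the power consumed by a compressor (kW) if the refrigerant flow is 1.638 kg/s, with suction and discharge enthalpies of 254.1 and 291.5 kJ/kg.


dh = 291.5 - 254.1 = 37.4 kJ/kg
W = m_dot * dh = 1.638 * 37.4 = 61.26 kW

61.26


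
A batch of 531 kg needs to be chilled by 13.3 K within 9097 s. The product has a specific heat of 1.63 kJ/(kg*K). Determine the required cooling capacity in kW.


Q = m * cp * dT / t
Q = 531 * 1.63 * 13.3 / 9097
Q = 1.265 kW

1.265


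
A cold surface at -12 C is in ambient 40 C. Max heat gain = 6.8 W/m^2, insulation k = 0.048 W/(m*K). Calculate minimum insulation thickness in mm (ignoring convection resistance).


dT = 40 - (-12) = 52 K
thickness = k * dT / q_max * 1000
thickness = 0.048 * 52 / 6.8 * 1000
thickness = 367.1 mm

367.1


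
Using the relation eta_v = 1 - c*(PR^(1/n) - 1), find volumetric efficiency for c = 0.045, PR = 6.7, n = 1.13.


PR^(1/n) = 6.7^(1/1.13) = 5.38318925
eta_v = 1 - 0.045 * (5.38318925 - 1)
eta_v = 0.8028

0.8028


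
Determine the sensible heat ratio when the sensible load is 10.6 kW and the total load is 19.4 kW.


SHR = Q_sensible / Q_total
SHR = 10.6 / 19.4
SHR = 0.546

0.546


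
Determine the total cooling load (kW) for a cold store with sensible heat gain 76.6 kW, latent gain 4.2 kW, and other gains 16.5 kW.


Q_total = Q_s + Q_l + Q_misc
Q_total = 76.6 + 4.2 + 16.5
Q_total = 97.3 kW

97.3


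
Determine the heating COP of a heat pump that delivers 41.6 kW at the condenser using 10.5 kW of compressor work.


COP_hp = Q_cond / W
COP_hp = 41.6 / 10.5
COP_hp = 3.962

3.962


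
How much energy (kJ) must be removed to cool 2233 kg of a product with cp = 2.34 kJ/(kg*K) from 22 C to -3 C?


dT = 22 - (-3) = 25 K
Q = m * cp * dT = 2233 * 2.34 * 25
Q = 130631 kJ

130631


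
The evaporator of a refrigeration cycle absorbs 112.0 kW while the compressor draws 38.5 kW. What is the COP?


COP = Q_evap / W
COP = 112.0 / 38.5
COP = 2.909

2.909


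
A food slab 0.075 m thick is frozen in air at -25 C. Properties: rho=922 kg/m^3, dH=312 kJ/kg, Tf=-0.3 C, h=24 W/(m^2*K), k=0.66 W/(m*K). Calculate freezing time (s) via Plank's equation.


dT = -0.3 - (-25) = 24.7 K
term1 = a/(2h) = 0.075/(2*24) = 0.0015625
term2 = a^2/(8k) = 0.075^2/(8*0.66) = 0.001065340909
t = rho*dH*1000/dT * (term1 + term2)
t = 922*312*1000/24.7 * (0.0015625 + 0.001065340909)
t = 30605 s

30605


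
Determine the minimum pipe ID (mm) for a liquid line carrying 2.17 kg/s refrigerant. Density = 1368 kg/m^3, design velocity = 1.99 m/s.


A = m_dot / (rho * v) = 2.17 / (1368 * 1.99) = 0.0007971142261 m^2
d = sqrt(4*A/pi) * 1000
d = 31.9 mm

31.9


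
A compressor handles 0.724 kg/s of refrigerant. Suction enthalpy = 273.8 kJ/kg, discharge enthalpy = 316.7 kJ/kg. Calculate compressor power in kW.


dh = 316.7 - 273.8 = 42.9 kJ/kg
W = m_dot * dh = 0.724 * 42.9 = 31.06 kW

31.06


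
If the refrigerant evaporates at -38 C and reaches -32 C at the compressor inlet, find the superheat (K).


Superheat = T_suction - T_evap
Superheat = -32 - (-38)
Superheat = 6 K

6


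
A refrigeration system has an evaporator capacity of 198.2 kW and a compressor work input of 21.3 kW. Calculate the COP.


COP = Q_evap / W
COP = 198.2 / 21.3
COP = 9.305

9.305


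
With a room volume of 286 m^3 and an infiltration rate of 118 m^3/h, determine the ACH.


ACH = flow / volume
ACH = 118 / 286
ACH = 0.413

0.413


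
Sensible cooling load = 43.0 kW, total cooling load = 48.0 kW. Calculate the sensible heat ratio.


SHR = Q_sensible / Q_total
SHR = 43.0 / 48.0
SHR = 0.896

0.896


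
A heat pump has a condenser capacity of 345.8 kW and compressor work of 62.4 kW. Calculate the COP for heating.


COP_hp = Q_cond / W
COP_hp = 345.8 / 62.4
COP_hp = 5.542

5.542


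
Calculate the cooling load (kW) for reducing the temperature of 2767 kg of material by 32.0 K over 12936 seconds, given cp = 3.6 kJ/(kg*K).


Q = m * cp * dT / t
Q = 2767 * 3.6 * 32.0 / 12936
Q = 24.641 kW

24.641


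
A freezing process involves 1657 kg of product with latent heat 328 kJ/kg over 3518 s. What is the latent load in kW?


Q_lat = m * h_fg / t
Q_lat = 1657 * 328 / 3518
Q_lat = 154.49 kW

154.49


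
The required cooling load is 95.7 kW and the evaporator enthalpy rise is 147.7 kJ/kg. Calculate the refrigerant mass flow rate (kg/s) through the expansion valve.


m_dot = Q / dh
m_dot = 95.7 / 147.7
m_dot = 0.6479 kg/s

0.6479


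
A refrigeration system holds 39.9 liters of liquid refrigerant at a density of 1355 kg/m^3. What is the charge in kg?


Charge = V * rho / 1000
Charge = 39.9 * 1355 / 1000
Charge = 54.06 kg

54.06


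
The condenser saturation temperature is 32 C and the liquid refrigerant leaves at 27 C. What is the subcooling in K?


Subcooling = T_cond - T_liquid
Subcooling = 32 - 27
Subcooling = 5 K

5


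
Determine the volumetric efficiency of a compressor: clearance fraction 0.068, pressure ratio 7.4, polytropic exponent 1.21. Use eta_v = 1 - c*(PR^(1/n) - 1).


PR^(1/n) = 7.4^(1/1.21) = 5.22845437
eta_v = 1 - 0.068 * (5.22845437 - 1)
eta_v = 0.7125

0.7125


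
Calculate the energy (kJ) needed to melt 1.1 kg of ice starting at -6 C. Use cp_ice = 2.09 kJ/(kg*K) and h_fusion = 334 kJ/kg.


Sensible heat = cp * dT = 2.09 * 6 = 12.54 kJ/kg
Total per kg = 12.54 + 334 = 346.54 kJ/kg
Q = m * total = 1.1 * 346.54
Q = 381.2 kJ

381.2


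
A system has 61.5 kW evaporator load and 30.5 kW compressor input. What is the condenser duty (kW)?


Q_cond = Q_evap + W
Q_cond = 61.5 + 30.5
Q_cond = 92.0 kW

92.0


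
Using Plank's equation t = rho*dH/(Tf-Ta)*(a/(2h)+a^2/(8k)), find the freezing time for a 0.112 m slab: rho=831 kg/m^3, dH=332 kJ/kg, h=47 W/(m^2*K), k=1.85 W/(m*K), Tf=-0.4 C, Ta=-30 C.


dT = -0.4 - (-30) = 29.6 K
term1 = a/(2h) = 0.112/(2*47) = 0.001191489362
term2 = a^2/(8k) = 0.112^2/(8*1.85) = 0.0008475675676
t = rho*dH*1000/dT * (term1 + term2)
t = 831*332*1000/29.6 * (0.001191489362 + 0.0008475675676)
t = 19005 s

19005


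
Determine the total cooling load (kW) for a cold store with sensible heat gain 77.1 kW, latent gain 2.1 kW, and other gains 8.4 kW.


Q_total = Q_s + Q_l + Q_misc
Q_total = 77.1 + 2.1 + 8.4
Q_total = 87.6 kW

87.6


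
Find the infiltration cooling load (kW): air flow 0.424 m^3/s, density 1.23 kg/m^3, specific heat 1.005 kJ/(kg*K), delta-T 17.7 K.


Q = V_dot * rho * cp * dT
Q = 0.424 * 1.23 * 1.005 * 17.7
Q = 9.277 kW

9.277


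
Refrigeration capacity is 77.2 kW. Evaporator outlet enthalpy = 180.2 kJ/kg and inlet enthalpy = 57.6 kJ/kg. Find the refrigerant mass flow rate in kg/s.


dh = 180.2 - 57.6 = 122.6 kJ/kg
m_dot = Q / dh = 77.2 / 122.6 = 0.6297 kg/s

0.6297


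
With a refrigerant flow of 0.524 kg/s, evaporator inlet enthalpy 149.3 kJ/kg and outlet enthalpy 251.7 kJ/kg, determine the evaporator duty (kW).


dh = 251.7 - 149.3 = 102.4 kJ/kg
Q_evap = m_dot * dh = 0.524 * 102.4
Q_evap = 53.66 kW

53.66


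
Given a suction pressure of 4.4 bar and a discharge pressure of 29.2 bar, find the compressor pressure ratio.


PR = P_high / P_low
PR = 29.2 / 4.4
PR = 6.636

6.636


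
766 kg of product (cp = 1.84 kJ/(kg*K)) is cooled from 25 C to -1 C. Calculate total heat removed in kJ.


dT = 25 - (-1) = 26 K
Q = m * cp * dT = 766 * 1.84 * 26
Q = 36645 kJ

36645


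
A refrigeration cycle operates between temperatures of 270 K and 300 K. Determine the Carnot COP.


dT = 300 - 270 = 30 K
COP_carnot = T_cold / dT = 270 / 30
COP_carnot = 9.0

9.0


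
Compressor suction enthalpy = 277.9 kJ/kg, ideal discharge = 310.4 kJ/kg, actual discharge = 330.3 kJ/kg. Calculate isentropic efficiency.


dh_ideal = 310.4 - 277.9 = 32.5 kJ/kg
dh_actual = 330.3 - 277.9 = 52.4 kJ/kg
eta_s = dh_ideal / dh_actual = 32.5 / 52.4
eta_s = 0.6202

0.6202


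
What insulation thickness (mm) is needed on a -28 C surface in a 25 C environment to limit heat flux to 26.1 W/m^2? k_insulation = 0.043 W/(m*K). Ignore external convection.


dT = 25 - (-28) = 53 K
thickness = k * dT / q_max * 1000
thickness = 0.043 * 53 / 26.1 * 1000
thickness = 87.3 mm

87.3


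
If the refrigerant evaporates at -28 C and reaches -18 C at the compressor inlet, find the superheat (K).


Superheat = T_suction - T_evap
Superheat = -18 - (-28)
Superheat = 10 K

10


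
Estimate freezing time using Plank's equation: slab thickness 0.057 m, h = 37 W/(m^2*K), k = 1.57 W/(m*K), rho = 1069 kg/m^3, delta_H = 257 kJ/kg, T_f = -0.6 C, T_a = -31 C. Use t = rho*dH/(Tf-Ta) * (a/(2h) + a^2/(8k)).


dT = -0.6 - (-31) = 30.4 K
term1 = a/(2h) = 0.057/(2*37) = 0.0007702702703
term2 = a^2/(8k) = 0.057^2/(8*1.57) = 0.0002586783439
t = rho*dH*1000/dT * (term1 + term2)
t = 1069*257*1000/30.4 * (0.0007702702703 + 0.0002586783439)
t = 9299 s

9299


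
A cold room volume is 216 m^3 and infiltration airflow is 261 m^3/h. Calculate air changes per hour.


ACH = flow / volume
ACH = 261 / 216
ACH = 1.208

1.208


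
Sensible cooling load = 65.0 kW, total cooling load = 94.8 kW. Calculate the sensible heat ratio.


SHR = Q_sensible / Q_total
SHR = 65.0 / 94.8
SHR = 0.686

0.686


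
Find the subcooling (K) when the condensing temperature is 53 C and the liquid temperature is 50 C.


Subcooling = T_cond - T_liquid
Subcooling = 53 - 50
Subcooling = 3 K

3


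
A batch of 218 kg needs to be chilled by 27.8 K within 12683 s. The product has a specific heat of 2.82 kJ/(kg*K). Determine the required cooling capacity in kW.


Q = m * cp * dT / t
Q = 218 * 2.82 * 27.8 / 12683
Q = 1.347 kW

1.347


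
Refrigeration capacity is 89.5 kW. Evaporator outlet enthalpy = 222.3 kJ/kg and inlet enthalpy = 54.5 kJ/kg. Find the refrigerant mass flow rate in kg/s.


dh = 222.3 - 54.5 = 167.8 kJ/kg
m_dot = Q / dh = 89.5 / 167.8 = 0.5334 kg/s

0.5334


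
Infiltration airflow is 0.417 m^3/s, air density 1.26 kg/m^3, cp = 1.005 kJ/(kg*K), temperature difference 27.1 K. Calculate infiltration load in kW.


Q = V_dot * rho * cp * dT
Q = 0.417 * 1.26 * 1.005 * 27.1
Q = 14.31 kW

14.31


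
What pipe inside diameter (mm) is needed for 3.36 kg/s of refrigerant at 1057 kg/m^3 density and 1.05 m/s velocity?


A = m_dot / (rho * v) = 3.36 / (1057 * 1.05) = 0.00302743614 m^2
d = sqrt(4*A/pi) * 1000
d = 62.1 mm

62.1


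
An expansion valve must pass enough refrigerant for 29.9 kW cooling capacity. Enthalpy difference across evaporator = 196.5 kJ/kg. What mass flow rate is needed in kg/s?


m_dot = Q / dh
m_dot = 29.9 / 196.5
m_dot = 0.1522 kg/s

0.1522


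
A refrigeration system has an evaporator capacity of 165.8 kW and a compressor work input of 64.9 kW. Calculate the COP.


COP = Q_evap / W
COP = 165.8 / 64.9
COP = 2.555

2.555


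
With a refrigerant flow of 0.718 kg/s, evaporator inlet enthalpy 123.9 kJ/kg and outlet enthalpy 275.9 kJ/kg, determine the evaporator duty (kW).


dh = 275.9 - 123.9 = 152.0 kJ/kg
Q_evap = m_dot * dh = 0.718 * 152.0
Q_evap = 109.14 kW

109.14


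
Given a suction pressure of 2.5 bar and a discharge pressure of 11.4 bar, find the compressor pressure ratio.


PR = P_high / P_low
PR = 11.4 / 2.5
PR = 4.56

4.56


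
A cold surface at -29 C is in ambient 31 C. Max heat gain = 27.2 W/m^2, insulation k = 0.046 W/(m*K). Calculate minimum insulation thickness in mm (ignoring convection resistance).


dT = 31 - (-29) = 60 K
thickness = k * dT / q_max * 1000
thickness = 0.046 * 60 / 27.2 * 1000
thickness = 101.5 mm

101.5


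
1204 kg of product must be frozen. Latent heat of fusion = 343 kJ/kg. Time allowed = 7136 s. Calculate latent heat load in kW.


Q_lat = m * h_fg / t
Q_lat = 1204 * 343 / 7136
Q_lat = 57.87 kW

57.87


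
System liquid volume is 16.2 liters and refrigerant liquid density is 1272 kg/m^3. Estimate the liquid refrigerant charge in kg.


Charge = V * rho / 1000
Charge = 16.2 * 1272 / 1000
Charge = 20.61 kg

20.61


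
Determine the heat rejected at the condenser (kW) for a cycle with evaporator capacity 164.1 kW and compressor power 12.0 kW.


Q_cond = Q_evap + W
Q_cond = 164.1 + 12.0
Q_cond = 176.1 kW

176.1


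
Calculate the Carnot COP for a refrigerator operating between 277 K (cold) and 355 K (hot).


dT = 355 - 277 = 78 K
COP_carnot = T_cold / dT = 277 / 78
COP_carnot = 3.551

3.551


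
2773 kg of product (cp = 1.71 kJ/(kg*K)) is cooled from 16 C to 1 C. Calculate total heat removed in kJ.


dT = 16 - (1) = 15 K
Q = m * cp * dT = 2773 * 1.71 * 15
Q = 71127 kJ

71127


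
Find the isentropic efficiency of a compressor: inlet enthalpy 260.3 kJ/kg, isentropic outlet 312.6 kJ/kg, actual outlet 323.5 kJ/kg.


dh_ideal = 312.6 - 260.3 = 52.3 kJ/kg
dh_actual = 323.5 - 260.3 = 63.2 kJ/kg
eta_s = dh_ideal / dh_actual = 52.3 / 63.2
eta_s = 0.8275

0.8275


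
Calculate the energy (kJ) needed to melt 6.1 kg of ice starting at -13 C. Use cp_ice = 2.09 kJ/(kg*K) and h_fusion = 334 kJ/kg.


Sensible heat = cp * dT = 2.09 * 13 = 27.17 kJ/kg
Total per kg = 27.17 + 334 = 361.17 kJ/kg
Q = m * total = 6.1 * 361.17
Q = 2203.1 kJ

2203.1


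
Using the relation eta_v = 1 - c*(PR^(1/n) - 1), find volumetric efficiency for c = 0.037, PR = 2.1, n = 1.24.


PR^(1/n) = 2.1^(1/1.24) = 1.81909035
eta_v = 1 - 0.037 * (1.81909035 - 1)
eta_v = 0.9697

0.9697


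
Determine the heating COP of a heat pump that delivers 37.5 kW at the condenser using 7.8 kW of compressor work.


COP_hp = Q_cond / W
COP_hp = 37.5 / 7.8
COP_hp = 4.808

4.808


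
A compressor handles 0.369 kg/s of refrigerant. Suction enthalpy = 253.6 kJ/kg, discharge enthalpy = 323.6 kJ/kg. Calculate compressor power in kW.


dh = 323.6 - 253.6 = 70.0 kJ/kg
W = m_dot * dh = 0.369 * 70.0 = 25.83 kW

25.83


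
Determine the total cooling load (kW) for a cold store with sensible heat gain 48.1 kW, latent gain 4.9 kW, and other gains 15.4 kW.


Q_total = Q_s + Q_l + Q_misc
Q_total = 48.1 + 4.9 + 15.4
Q_total = 68.4 kW

68.4


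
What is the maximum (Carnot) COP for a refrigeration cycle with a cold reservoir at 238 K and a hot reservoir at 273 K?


dT = 273 - 238 = 35 K
COP_carnot = T_cold / dT = 238 / 35
COP_carnot = 6.8

6.8


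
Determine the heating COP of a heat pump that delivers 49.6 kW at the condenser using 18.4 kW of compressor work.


COP_hp = Q_cond / W
COP_hp = 49.6 / 18.4
COP_hp = 2.696

2.696


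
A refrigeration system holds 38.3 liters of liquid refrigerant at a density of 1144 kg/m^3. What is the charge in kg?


Charge = V * rho / 1000
Charge = 38.3 * 1144 / 1000
Charge = 43.82 kg

43.82


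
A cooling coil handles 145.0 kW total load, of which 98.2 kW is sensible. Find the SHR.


SHR = Q_sensible / Q_total
SHR = 98.2 / 145.0
SHR = 0.677

0.677


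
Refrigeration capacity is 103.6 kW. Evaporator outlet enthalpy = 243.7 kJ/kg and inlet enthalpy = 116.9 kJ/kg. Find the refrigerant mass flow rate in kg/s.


dh = 243.7 - 116.9 = 126.8 kJ/kg
m_dot = Q / dh = 103.6 / 126.8 = 0.817 kg/s

0.817


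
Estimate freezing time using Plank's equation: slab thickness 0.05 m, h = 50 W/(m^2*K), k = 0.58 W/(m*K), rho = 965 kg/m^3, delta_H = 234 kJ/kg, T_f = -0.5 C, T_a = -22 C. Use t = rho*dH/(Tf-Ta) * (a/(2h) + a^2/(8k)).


dT = -0.5 - (-22) = 21.5 K
term1 = a/(2h) = 0.05/(2*50) = 0.0005
term2 = a^2/(8k) = 0.05^2/(8*0.58) = 0.0005387931034
t = rho*dH*1000/dT * (term1 + term2)
t = 965*234*1000/21.5 * (0.0005 + 0.0005387931034)
t = 10910 s

10910


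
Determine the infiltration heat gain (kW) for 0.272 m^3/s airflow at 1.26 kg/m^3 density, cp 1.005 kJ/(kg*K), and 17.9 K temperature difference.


Q = V_dot * rho * cp * dT
Q = 0.272 * 1.26 * 1.005 * 17.9
Q = 6.165 kW

6.165


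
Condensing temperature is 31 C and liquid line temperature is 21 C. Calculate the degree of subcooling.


Subcooling = T_cond - T_liquid
Subcooling = 31 - 21
Subcooling = 10 K

10


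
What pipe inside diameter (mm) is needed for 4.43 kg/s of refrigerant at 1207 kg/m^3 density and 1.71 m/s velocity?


A = m_dot / (rho * v) = 4.43 / (1207 * 1.71) = 0.002146349026 m^2
d = sqrt(4*A/pi) * 1000
d = 52.3 mm

52.3


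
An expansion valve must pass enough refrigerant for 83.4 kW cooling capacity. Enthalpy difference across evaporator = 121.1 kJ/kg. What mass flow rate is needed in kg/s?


m_dot = Q / dh
m_dot = 83.4 / 121.1
m_dot = 0.6887 kg/s

0.6887


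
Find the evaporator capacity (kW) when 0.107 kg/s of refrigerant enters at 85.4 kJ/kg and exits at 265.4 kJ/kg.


dh = 265.4 - 85.4 = 180.0 kJ/kg
Q_evap = m_dot * dh = 0.107 * 180.0
Q_evap = 19.26 kW

19.26


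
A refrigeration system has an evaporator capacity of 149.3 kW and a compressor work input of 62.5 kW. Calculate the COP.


COP = Q_evap / W
COP = 149.3 / 62.5
COP = 2.389

2.389


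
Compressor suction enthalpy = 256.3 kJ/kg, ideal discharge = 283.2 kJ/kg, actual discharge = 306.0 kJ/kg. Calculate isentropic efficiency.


dh_ideal = 283.2 - 256.3 = 26.9 kJ/kg
dh_actual = 306.0 - 256.3 = 49.7 kJ/kg
eta_s = dh_ideal / dh_actual = 26.9 / 49.7
eta_s = 0.5412

0.5412


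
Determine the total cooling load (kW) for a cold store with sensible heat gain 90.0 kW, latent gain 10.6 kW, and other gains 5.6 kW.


Q_total = Q_s + Q_l + Q_misc
Q_total = 90.0 + 10.6 + 5.6
Q_total = 106.2 kW

106.2


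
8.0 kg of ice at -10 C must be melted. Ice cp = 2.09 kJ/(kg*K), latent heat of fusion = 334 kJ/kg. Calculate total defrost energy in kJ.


Sensible heat = cp * dT = 2.09 * 10 = 20.9 kJ/kg
Total per kg = 20.9 + 334 = 354.9 kJ/kg
Q = m * total = 8.0 * 354.9
Q = 2839.2 kJ

2839.2


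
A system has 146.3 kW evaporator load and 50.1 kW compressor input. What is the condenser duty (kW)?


Q_cond = Q_evap + W
Q_cond = 146.3 + 50.1
Q_cond = 196.4 kW

196.4


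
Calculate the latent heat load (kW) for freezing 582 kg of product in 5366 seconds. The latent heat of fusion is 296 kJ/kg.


Q_lat = m * h_fg / t
Q_lat = 582 * 296 / 5366
Q_lat = 32.1 kW

32.1


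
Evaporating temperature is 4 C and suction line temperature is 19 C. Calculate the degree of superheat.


Superheat = T_suction - T_evap
Superheat = 19 - (4)
Superheat = 15 K

15


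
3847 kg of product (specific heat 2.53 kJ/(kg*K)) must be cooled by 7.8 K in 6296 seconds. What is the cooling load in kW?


Q = m * cp * dT / t
Q = 3847 * 2.53 * 7.8 / 6296
Q = 12.058 kW

12.058


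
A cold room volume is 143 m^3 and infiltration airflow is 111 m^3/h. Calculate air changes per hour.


ACH = flow / volume
ACH = 111 / 143
ACH = 0.776

0.776


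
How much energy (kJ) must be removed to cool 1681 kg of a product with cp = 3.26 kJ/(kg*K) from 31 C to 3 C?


dT = 31 - (3) = 28 K
Q = m * cp * dT = 1681 * 3.26 * 28
Q = 153442 kJ

153442


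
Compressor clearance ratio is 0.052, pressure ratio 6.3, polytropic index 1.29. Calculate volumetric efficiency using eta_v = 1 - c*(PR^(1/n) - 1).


PR^(1/n) = 6.3^(1/1.29) = 4.16527651
eta_v = 1 - 0.052 * (4.16527651 - 1)
eta_v = 0.8354

0.8354


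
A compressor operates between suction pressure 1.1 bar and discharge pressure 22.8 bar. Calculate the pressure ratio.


PR = P_high / P_low
PR = 22.8 / 1.1
PR = 20.727

20.727


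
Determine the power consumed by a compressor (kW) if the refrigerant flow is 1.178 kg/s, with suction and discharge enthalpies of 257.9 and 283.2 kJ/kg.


dh = 283.2 - 257.9 = 25.3 kJ/kg
W = m_dot * dh = 1.178 * 25.3 = 29.8 kW

29.8


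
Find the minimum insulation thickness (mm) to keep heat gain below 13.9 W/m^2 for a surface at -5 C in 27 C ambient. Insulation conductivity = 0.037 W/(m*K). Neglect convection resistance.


dT = 27 - (-5) = 32 K
thickness = k * dT / q_max * 1000
thickness = 0.037 * 32 / 13.9 * 1000
thickness = 85.2 mm

85.2


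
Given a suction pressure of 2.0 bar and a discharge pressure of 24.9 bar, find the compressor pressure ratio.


PR = P_high / P_low
PR = 24.9 / 2.0
PR = 12.45

12.45


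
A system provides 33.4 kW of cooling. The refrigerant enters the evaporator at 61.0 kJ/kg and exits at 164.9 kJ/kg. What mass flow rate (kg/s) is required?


dh = 164.9 - 61.0 = 103.9 kJ/kg
m_dot = Q / dh = 33.4 / 103.9 = 0.3215 kg/s

0.3215


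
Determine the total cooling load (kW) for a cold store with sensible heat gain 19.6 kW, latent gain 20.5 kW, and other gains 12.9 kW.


Q_total = Q_s + Q_l + Q_misc
Q_total = 19.6 + 20.5 + 12.9
Q_total = 53.0 kW

53.0


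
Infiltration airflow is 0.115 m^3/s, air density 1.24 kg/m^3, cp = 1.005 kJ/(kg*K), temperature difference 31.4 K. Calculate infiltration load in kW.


Q = V_dot * rho * cp * dT
Q = 0.115 * 1.24 * 1.005 * 31.4
Q = 4.5 kW

4.5


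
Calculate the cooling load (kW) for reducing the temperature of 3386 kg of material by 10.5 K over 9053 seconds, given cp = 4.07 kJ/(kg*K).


Q = m * cp * dT / t
Q = 3386 * 4.07 * 10.5 / 9053
Q = 15.984 kW

15.984


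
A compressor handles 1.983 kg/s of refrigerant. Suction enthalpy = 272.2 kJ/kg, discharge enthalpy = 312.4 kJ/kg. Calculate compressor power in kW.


dh = 312.4 - 272.2 = 40.2 kJ/kg
W = m_dot * dh = 1.983 * 40.2 = 79.72 kW

79.72


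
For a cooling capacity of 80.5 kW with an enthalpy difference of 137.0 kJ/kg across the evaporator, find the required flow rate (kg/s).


m_dot = Q / dh
m_dot = 80.5 / 137.0
m_dot = 0.5876 kg/s

0.5876


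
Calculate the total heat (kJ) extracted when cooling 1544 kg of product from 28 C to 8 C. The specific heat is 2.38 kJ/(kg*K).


dT = 28 - (8) = 20 K
Q = m * cp * dT = 1544 * 2.38 * 20
Q = 73494 kJ

73494


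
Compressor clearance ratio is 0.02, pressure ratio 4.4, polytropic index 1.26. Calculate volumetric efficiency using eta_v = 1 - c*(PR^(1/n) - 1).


PR^(1/n) = 4.4^(1/1.26) = 3.24098281
eta_v = 1 - 0.02 * (3.24098281 - 1)
eta_v = 0.9552

0.9552


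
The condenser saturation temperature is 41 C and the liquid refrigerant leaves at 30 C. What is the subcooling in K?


Subcooling = T_cond - T_liquid
Subcooling = 41 - 30
Subcooling = 11 K

11


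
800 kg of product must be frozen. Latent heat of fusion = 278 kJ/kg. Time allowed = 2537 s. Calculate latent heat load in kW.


Q_lat = m * h_fg / t
Q_lat = 800 * 278 / 2537
Q_lat = 87.66 kW

87.66


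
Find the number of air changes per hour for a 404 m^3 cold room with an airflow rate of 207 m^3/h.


ACH = flow / volume
ACH = 207 / 404
ACH = 0.512

0.512


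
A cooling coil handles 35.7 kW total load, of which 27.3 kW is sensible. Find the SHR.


SHR = Q_sensible / Q_total
SHR = 27.3 / 35.7
SHR = 0.765

0.765


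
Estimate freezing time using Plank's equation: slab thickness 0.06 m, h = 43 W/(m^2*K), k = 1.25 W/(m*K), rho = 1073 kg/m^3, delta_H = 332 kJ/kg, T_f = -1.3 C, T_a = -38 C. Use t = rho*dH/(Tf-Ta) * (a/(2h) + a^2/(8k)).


dT = -1.3 - (-38) = 36.7 K
term1 = a/(2h) = 0.06/(2*43) = 0.0006976744186
term2 = a^2/(8k) = 0.06^2/(8*1.25) = 0.00036
t = rho*dH*1000/dT * (term1 + term2)
t = 1073*332*1000/36.7 * (0.0006976744186 + 0.00036)
t = 10267 s

10267


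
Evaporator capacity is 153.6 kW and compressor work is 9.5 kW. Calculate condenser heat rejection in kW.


Q_cond = Q_evap + W
Q_cond = 153.6 + 9.5
Q_cond = 163.1 kW

163.1


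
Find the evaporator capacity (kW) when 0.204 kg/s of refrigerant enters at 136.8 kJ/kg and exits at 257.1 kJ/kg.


dh = 257.1 - 136.8 = 120.3 kJ/kg
Q_evap = m_dot * dh = 0.204 * 120.3
Q_evap = 24.54 kW

24.54


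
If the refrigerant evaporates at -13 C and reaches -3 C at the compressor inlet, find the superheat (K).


Superheat = T_suction - T_evap
Superheat = -3 - (-13)
Superheat = 10 K

10


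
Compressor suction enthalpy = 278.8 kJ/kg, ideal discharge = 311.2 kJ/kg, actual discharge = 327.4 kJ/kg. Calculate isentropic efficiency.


dh_ideal = 311.2 - 278.8 = 32.4 kJ/kg
dh_actual = 327.4 - 278.8 = 48.6 kJ/kg
eta_s = dh_ideal / dh_actual = 32.4 / 48.6
eta_s = 0.6667

0.6667


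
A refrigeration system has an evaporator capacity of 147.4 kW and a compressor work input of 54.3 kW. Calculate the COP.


COP = Q_evap / W
COP = 147.4 / 54.3
COP = 2.715

2.715


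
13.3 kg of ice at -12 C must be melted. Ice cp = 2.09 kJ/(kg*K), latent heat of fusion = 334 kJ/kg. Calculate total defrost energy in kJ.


Sensible heat = cp * dT = 2.09 * 12 = 25.08 kJ/kg
Total per kg = 25.08 + 334 = 359.08 kJ/kg
Q = m * total = 13.3 * 359.08
Q = 4775.8 kJ

4775.8


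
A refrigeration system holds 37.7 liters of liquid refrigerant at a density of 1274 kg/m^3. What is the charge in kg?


Charge = V * rho / 1000
Charge = 37.7 * 1274 / 1000
Charge = 48.03 kg

48.03


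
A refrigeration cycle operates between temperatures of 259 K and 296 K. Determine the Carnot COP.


dT = 296 - 259 = 37 K
COP_carnot = T_cold / dT = 259 / 37
COP_carnot = 7.0

7.0


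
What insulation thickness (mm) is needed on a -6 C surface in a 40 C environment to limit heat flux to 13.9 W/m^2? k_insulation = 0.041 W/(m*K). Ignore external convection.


dT = 40 - (-6) = 46 K
thickness = k * dT / q_max * 1000
thickness = 0.041 * 46 / 13.9 * 1000
thickness = 135.7 mm

135.7


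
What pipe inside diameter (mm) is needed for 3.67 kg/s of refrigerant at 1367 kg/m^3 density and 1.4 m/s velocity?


A = m_dot / (rho * v) = 3.67 / (1367 * 1.4) = 0.001917650747 m^2
d = sqrt(4*A/pi) * 1000
d = 49.4 mm

49.4


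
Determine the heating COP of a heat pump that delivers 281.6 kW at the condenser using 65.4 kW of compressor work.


COP_hp = Q_cond / W
COP_hp = 281.6 / 65.4
COP_hp = 4.306

4.306


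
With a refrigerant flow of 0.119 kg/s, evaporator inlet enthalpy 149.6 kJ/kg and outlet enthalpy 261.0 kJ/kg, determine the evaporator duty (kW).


dh = 261.0 - 149.6 = 111.4 kJ/kg
Q_evap = m_dot * dh = 0.119 * 111.4
Q_evap = 13.26 kW

13.26


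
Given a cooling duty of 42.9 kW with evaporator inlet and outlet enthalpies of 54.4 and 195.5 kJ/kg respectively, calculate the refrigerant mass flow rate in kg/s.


dh = 195.5 - 54.4 = 141.1 kJ/kg
m_dot = Q / dh = 42.9 / 141.1 = 0.304 kg/s

0.304


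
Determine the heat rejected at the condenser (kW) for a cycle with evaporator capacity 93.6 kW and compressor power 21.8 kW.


Q_cond = Q_evap + W
Q_cond = 93.6 + 21.8
Q_cond = 115.4 kW

115.4


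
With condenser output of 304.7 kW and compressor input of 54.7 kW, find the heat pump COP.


COP_hp = Q_cond / W
COP_hp = 304.7 / 54.7
COP_hp = 5.57

5.57


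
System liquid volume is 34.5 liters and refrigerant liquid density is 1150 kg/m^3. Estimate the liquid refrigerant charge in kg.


Charge = V * rho / 1000
Charge = 34.5 * 1150 / 1000
Charge = 39.68 kg

39.68


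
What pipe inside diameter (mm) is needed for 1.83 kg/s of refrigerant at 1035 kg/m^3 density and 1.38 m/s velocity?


A = m_dot / (rho * v) = 1.83 / (1035 * 1.38) = 0.001281243436 m^2
d = sqrt(4*A/pi) * 1000
d = 40.4 mm

40.4


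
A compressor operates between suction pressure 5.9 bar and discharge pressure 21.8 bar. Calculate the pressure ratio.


PR = P_high / P_low
PR = 21.8 / 5.9
PR = 3.695

3.695


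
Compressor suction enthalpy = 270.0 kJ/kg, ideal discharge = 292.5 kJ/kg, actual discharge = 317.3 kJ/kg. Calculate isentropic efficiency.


dh_ideal = 292.5 - 270.0 = 22.5 kJ/kg
dh_actual = 317.3 - 270.0 = 47.3 kJ/kg
eta_s = dh_ideal / dh_actual = 22.5 / 47.3
eta_s = 0.4757

0.4757


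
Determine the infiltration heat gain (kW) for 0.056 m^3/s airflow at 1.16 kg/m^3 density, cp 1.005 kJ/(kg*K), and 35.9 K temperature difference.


Q = V_dot * rho * cp * dT
Q = 0.056 * 1.16 * 1.005 * 35.9
Q = 2.344 kW

2.344


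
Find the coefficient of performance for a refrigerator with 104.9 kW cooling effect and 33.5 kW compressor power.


COP = Q_evap / W
COP = 104.9 / 33.5
COP = 3.131

3.131


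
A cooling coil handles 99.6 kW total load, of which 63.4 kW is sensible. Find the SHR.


SHR = Q_sensible / Q_total
SHR = 63.4 / 99.6
SHR = 0.637

0.637


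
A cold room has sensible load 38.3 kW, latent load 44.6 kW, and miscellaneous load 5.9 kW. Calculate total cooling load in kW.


Q_total = Q_s + Q_l + Q_misc
Q_total = 38.3 + 44.6 + 5.9
Q_total = 88.8 kW

88.8


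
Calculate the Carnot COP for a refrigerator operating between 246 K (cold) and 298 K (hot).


dT = 298 - 246 = 52 K
COP_carnot = T_cold / dT = 246 / 52
COP_carnot = 4.731

4.731


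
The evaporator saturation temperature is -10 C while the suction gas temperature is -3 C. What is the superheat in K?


Superheat = T_suction - T_evap
Superheat = -3 - (-10)
Superheat = 7 K

7


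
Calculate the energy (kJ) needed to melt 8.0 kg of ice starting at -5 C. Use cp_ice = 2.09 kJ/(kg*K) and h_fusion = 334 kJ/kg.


Sensible heat = cp * dT = 2.09 * 5 = 10.45 kJ/kg
Total per kg = 10.45 + 334 = 344.45 kJ/kg
Q = m * total = 8.0 * 344.45
Q = 2755.6 kJ

2755.6


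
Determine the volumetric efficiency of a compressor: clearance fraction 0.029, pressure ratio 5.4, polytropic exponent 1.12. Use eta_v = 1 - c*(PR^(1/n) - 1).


PR^(1/n) = 5.4^(1/1.12) = 4.50736782
eta_v = 1 - 0.029 * (4.50736782 - 1)
eta_v = 0.8983

0.8983


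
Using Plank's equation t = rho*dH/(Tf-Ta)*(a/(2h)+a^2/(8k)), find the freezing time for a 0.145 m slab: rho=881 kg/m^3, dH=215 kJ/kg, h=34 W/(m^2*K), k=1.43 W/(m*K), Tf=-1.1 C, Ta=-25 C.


dT = -1.1 - (-25) = 23.9 K
term1 = a/(2h) = 0.145/(2*34) = 0.002132352941
term2 = a^2/(8k) = 0.145^2/(8*1.43) = 0.00183784965
t = rho*dH*1000/dT * (term1 + term2)
t = 881*215*1000/23.9 * (0.002132352941 + 0.00183784965)
t = 31465 s

31465


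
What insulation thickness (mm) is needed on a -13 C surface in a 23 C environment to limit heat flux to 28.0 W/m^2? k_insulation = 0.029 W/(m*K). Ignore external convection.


dT = 23 - (-13) = 36 K
thickness = k * dT / q_max * 1000
thickness = 0.029 * 36 / 28.0 * 1000
thickness = 37.3 mm

37.3


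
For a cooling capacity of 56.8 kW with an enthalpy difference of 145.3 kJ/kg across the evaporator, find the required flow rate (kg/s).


m_dot = Q / dh
m_dot = 56.8 / 145.3
m_dot = 0.3909 kg/s

0.3909


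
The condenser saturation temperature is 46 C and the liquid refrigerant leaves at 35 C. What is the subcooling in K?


Subcooling = T_cond - T_liquid
Subcooling = 46 - 35
Subcooling = 11 K

11


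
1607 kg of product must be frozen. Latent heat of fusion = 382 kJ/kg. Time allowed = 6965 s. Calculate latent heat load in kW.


Q_lat = m * h_fg / t
Q_lat = 1607 * 382 / 6965
Q_lat = 88.14 kW

88.14


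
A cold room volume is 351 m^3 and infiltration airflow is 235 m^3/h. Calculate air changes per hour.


ACH = flow / volume
ACH = 235 / 351
ACH = 0.67

0.67


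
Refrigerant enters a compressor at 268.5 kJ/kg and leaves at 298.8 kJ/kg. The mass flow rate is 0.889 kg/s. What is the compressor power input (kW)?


dh = 298.8 - 268.5 = 30.3 kJ/kg
W = m_dot * dh = 0.889 * 30.3 = 26.94 kW

26.94


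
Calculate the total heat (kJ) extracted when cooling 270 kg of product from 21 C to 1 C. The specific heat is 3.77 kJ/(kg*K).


dT = 21 - (1) = 20 K
Q = m * cp * dT = 270 * 3.77 * 20
Q = 20358 kJ

20358


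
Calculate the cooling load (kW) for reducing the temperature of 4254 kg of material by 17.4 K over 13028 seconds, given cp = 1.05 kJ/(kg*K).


Q = m * cp * dT / t
Q = 4254 * 1.05 * 17.4 / 13028
Q = 5.966 kW

5.966


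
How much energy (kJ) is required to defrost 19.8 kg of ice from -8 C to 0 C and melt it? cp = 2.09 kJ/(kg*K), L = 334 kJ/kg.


Sensible heat = cp * dT = 2.09 * 8 = 16.72 kJ/kg
Total per kg = 16.72 + 334 = 350.72 kJ/kg
Q = m * total = 19.8 * 350.72
Q = 6944.3 kJ

6944.3


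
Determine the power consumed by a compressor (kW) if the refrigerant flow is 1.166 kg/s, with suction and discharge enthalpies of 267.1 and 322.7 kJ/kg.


dh = 322.7 - 267.1 = 55.6 kJ/kg
W = m_dot * dh = 1.166 * 55.6 = 64.83 kW

64.83


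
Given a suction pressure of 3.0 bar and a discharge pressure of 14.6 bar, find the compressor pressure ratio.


PR = P_high / P_low
PR = 14.6 / 3.0
PR = 4.867

4.867


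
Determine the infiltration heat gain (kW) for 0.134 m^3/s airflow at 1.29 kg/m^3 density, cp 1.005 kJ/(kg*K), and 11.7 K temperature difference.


Q = V_dot * rho * cp * dT
Q = 0.134 * 1.29 * 1.005 * 11.7
Q = 2.033 kW

2.033


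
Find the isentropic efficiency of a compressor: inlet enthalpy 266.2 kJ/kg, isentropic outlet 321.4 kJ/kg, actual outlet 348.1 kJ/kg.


dh_ideal = 321.4 - 266.2 = 55.2 kJ/kg
dh_actual = 348.1 - 266.2 = 81.9 kJ/kg
eta_s = dh_ideal / dh_actual = 55.2 / 81.9
eta_s = 0.674

0.674


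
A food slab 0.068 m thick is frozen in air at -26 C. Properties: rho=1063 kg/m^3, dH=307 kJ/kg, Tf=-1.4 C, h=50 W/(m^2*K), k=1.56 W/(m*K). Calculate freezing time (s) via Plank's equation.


dT = -1.4 - (-26) = 24.6 K
term1 = a/(2h) = 0.068/(2*50) = 0.00068
term2 = a^2/(8k) = 0.068^2/(8*1.56) = 0.0003705128205
t = rho*dH*1000/dT * (term1 + term2)
t = 1063*307*1000/24.6 * (0.00068 + 0.0003705128205)
t = 13936 s

13936


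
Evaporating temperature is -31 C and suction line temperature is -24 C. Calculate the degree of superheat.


Superheat = T_suction - T_evap
Superheat = -24 - (-31)
Superheat = 7 K

7


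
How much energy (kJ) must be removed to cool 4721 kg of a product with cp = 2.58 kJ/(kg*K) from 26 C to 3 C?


dT = 26 - (3) = 23 K
Q = m * cp * dT = 4721 * 2.58 * 23
Q = 280144 kJ

280144


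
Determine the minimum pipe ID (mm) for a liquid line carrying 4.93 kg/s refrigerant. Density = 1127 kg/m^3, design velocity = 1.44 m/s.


A = m_dot / (rho * v) = 4.93 / (1127 * 1.44) = 0.003037809327 m^2
d = sqrt(4*A/pi) * 1000
d = 62.2 mm

62.2


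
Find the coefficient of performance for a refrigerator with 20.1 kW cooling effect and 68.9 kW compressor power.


COP = Q_evap / W
COP = 20.1 / 68.9
COP = 0.292

0.292


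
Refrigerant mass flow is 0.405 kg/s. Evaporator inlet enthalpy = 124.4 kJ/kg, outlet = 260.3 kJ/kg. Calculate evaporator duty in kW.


dh = 260.3 - 124.4 = 135.9 kJ/kg
Q_evap = m_dot * dh = 0.405 * 135.9
Q_evap = 55.04 kW

55.04


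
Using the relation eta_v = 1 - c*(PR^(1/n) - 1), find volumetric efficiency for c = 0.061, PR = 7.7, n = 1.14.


PR^(1/n) = 7.7^(1/1.14) = 5.9927125
eta_v = 1 - 0.061 * (5.9927125 - 1)
eta_v = 0.6954

0.6954


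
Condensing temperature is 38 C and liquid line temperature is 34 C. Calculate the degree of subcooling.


Subcooling = T_cond - T_liquid
Subcooling = 38 - 34
Subcooling = 4 K

4


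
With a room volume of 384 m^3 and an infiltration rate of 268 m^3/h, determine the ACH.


ACH = flow / volume
ACH = 268 / 384
ACH = 0.698

0.698


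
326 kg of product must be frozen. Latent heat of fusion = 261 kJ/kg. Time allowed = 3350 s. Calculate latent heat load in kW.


Q_lat = m * h_fg / t
Q_lat = 326 * 261 / 3350
Q_lat = 25.4 kW

25.4


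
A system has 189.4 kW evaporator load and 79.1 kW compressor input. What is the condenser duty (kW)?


Q_cond = Q_evap + W
Q_cond = 189.4 + 79.1
Q_cond = 268.5 kW

268.5


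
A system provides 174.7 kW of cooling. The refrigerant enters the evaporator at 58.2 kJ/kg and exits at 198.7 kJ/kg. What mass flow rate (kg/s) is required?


dh = 198.7 - 58.2 = 140.5 kJ/kg
m_dot = Q / dh = 174.7 / 140.5 = 1.2434 kg/s

1.2434


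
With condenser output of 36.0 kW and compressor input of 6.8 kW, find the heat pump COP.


COP_hp = Q_cond / W
COP_hp = 36.0 / 6.8
COP_hp = 5.294

5.294


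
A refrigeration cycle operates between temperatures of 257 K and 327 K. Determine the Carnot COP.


dT = 327 - 257 = 70 K
COP_carnot = T_cold / dT = 257 / 70
COP_carnot = 3.671

3.671


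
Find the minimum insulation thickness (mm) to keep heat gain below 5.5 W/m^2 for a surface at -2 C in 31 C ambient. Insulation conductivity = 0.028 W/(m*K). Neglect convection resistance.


dT = 31 - (-2) = 33 K
thickness = k * dT / q_max * 1000
thickness = 0.028 * 33 / 5.5 * 1000
thickness = 168.0 mm

168.0


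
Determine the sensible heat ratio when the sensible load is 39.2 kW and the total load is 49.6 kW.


SHR = Q_sensible / Q_total
SHR = 39.2 / 49.6
SHR = 0.79

0.79


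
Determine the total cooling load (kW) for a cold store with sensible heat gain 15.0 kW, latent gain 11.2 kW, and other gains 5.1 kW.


Q_total = Q_s + Q_l + Q_misc
Q_total = 15.0 + 11.2 + 5.1
Q_total = 31.3 kW

31.3


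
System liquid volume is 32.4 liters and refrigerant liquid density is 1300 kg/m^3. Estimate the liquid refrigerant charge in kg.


Charge = V * rho / 1000
Charge = 32.4 * 1300 / 1000
Charge = 42.12 kg

42.12
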